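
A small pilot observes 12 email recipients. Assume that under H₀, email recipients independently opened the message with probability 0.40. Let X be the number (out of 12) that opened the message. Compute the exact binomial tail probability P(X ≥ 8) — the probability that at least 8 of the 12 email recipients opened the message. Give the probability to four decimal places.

X is binomial with n = 12 and p = 0.40.
P(X ≥ 8) = Σ_{j=8}^{12} C(12,j)·0.40^j·0.60^{12−j}.
= 0.042043 + 0.012457 + 0.002491 + 0.000302 + 0.000017 = 0.0573.

P = 0.0573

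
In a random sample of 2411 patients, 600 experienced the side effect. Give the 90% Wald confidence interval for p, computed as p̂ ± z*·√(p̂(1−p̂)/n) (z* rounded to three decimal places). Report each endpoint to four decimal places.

(0.2344, 0.2633)

With x = 600 successes in n = 2411, p̂ = 0.24886.
SE(p̂) = √(0.24886·0.75114/2411) = 0.008805.
For 90% confidence, z* = 1.645.
Margin = 1.645·0.008805 = 0.01448.
Interval: 0.24886 ± 0.01448 → (0.2344, 0.2633).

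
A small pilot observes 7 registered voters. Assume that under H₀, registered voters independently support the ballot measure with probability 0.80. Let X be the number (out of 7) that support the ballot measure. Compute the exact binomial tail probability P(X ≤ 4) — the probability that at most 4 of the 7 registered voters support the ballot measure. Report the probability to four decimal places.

P = 0.1480

X ~ Binomial(n=7, p=0.80).
P(X ≤ 4) = Σ_{j=0}^{4} C(7,j)·0.80^j·0.20^{7−j}.
= 0.000013 + 0.000358 + 0.004301 + 0.028672 + 0.114688 = 0.1480.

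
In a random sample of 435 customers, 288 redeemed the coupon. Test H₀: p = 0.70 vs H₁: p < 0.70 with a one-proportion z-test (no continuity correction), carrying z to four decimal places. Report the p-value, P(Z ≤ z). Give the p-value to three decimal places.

p-value = 0.042

Sample proportion p̂ = 288/435 = 0.66207.
Under H₀, SE = √(p₀(1−p₀)/n) = √(0.70·0.30/435) = √0.000482759 = 0.021972.
z = (p̂ − p₀)/SE = (288/435 − 0.70)/0.021972 ≈ -1.7264.
p-value = P(Z ≤ z) with z = -1.7264 → 0.042.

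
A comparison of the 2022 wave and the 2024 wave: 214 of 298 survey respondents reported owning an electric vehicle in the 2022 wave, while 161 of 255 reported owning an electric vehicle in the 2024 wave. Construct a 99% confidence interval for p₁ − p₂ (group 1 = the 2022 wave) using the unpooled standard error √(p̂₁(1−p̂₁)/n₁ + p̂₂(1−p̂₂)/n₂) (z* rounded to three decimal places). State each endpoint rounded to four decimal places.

(-0.0160, 0.1895)

p̂₁ = 214/298 = 0.71812, p̂₂ = 161/255 = 0.63137; p̂₁ − p̂₂ = 0.08675.
Unpooled SE = √(p̂₁(1−p̂₁)/n₁ + p̂₂(1−p̂₂)/n₂) = √(0.000679273 + 0.000912711) = 0.039900.
For 99% confidence, z* = 2.576. Margin of error = 0.10278.
CI: 0.08675 ± 0.10278 = (-0.0160, 0.1895).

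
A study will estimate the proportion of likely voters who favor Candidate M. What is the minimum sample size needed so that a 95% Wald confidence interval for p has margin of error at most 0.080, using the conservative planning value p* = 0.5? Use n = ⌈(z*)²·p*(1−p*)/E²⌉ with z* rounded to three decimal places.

n = 151

z* = 1.960 at the 95% level.
p*(1−p*) = 0.2500.
Required n before rounding: 3.841600 × 0.2500 / 0.080² = 150.062.
⌈150.062⌉ = 151.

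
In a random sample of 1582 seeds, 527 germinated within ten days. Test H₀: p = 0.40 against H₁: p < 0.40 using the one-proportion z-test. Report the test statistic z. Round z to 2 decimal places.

With x = 527 successes in n = 1582, p̂ = 0.33312.
Under H₀, SE = √(p₀(1−p₀)/n) = √(0.40·0.60/1582) = √0.000151707 = 0.012317.
Test statistic: z = -0.06688/0.012317 = -5.43.

z = -5.43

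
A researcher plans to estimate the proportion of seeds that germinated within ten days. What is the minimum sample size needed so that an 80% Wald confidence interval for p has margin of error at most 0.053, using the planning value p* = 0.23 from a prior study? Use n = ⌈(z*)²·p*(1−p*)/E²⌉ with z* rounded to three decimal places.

z* = 1.282 at the 80% level.
p*(1−p*) = 0.23·0.77 = 0.1771.
(z*)²·p*(1−p*)/E² = 1.643524·0.1771/0.002809 = 103.620.
⌈103.620⌉ = 104.

n = 104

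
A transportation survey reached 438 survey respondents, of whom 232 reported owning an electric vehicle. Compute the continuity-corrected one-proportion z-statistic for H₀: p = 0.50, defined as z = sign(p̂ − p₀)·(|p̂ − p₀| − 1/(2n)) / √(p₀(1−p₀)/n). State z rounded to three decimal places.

Sample proportion p̂ = 232/438 = 0.52968. p̂ − p₀ = 0.029680.
1/(2n) = 0.001142.
Corrected numerator: |0.029680| − 0.001142 = 0.028538.
Under H₀, SE = √(p₀(1−p₀)/n) = √(0.50·0.50/438) = √0.000570776 = 0.023891.
z = +0.028538/0.023891 = 1.195.

z = 1.195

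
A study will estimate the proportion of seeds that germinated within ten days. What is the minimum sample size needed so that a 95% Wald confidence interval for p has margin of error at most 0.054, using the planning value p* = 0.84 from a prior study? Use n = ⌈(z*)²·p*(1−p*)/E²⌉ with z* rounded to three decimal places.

n = 178

The 95% critical value is z* = 1.960.
p*(1−p*) = 0.84·0.16 = 0.1344.
Required n before rounding: 3.841600 × 0.1344 / 0.054² = 177.061.
⌈177.061⌉ = 178.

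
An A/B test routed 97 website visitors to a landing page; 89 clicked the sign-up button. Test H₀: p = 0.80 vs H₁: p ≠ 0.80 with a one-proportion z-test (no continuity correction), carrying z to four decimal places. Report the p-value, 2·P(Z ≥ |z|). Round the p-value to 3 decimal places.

With x = 89 successes in n = 97, p̂ = 0.91753.
SE₀ = √(0.80·0.20/97) = 0.040614.
z = (p̂ − p₀)/SE = (89/97 − 0.80)/0.040614 ≈ 2.8937.
From the standard normal, 2·P(Z ≥ |z|) = 0.004.

p-value = 0.004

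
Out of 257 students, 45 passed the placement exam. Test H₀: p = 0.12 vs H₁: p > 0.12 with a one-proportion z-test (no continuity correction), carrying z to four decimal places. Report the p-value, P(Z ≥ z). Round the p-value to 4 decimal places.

p-value = 0.0033

p̂ = 45/257 = 0.17510.
Null standard error: √(0.12·0.88/257) = √0.000410895 = 0.020271.
Test statistic (full precision, shown to 4 dp): z = (45/257 − 0.12)/SE₀ ≈ 2.7181.
p-value = P(Z ≥ z) with z = 2.7181 → 0.0033.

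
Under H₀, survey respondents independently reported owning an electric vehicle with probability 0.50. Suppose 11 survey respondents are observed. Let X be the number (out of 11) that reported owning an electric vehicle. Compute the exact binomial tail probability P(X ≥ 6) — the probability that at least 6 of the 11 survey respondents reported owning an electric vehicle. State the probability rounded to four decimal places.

P = 0.5000

X ~ Binomial(n=11, p=0.50).
P(X ≥ 6) = Σ_{j=6}^{11} C(11,j)·0.50^j·0.50^{11−j}.
= 0.225586 + 0.161133 + 0.080566 + 0.026855 + 0.005371 + 0.000488 = 0.5000.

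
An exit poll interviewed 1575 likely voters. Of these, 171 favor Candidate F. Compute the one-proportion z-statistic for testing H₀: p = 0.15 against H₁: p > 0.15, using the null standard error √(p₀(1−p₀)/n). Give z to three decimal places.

z = -4.605

The sample proportion is 171/1575 = 0.10857.
Under H₀, SE = √(p₀(1−p₀)/n) = √(0.15·0.85/1575) = √0.000080952 = 0.008997.
Test statistic: z = -0.04143/0.008997 = -4.605.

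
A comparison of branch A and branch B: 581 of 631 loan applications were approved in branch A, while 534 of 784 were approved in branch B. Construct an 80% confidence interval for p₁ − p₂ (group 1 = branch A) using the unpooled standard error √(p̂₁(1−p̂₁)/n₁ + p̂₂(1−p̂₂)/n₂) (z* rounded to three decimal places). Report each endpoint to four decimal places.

(0.2142, 0.2650)

p̂₁ = 0.92076, p̂₂ = 0.68112, so the observed difference is 0.23964.
Unpooled SE = √(p̂₁(1−p̂₁)/n₁ + p̂₂(1−p̂₂)/n₂) = √(0.000115627 + 0.000277034) = 0.019816.
The 80% critical value is z* = 1.282. Margin of error = 0.02540.
So the interval runs from 0.2142 to 0.2650.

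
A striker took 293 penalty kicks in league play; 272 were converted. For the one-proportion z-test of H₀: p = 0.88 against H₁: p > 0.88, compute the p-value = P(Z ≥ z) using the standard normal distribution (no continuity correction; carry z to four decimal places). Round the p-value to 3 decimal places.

The sample proportion is 272/293 = 0.92833.
Under H₀, SE = √(p₀(1−p₀)/n) = √(0.88·0.12/293) = √0.000360410 = 0.018984.
Test statistic (full precision, shown to 4 dp): z = (272/293 − 0.88)/SE₀ ≈ 2.5456.
From the standard normal, P(Z ≥ z) = 0.005.

p-value = 0.005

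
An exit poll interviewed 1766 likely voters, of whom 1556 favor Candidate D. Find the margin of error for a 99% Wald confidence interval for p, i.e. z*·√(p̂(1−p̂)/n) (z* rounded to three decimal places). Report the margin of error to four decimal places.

p̂ = 1556/1766 = 0.88109.
SE(p̂) = √(0.88109·0.11891/1766) = 0.007702.
z* = 2.576 at the 99% level.
Margin of error = z*·SE = 2.576 × 0.007702 = 0.0198.

ME = 0.0198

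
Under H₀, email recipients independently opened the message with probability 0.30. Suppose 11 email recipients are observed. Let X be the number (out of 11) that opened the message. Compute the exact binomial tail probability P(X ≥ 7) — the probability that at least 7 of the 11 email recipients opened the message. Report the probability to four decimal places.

X is binomial with n = 11 and p = 0.30.
P(X ≥ 7) = Σ_{j=7}^{11} C(11,j)·0.30^j·0.70^{11−j}.
= 0.017328 + 0.003713 + 0.000530 + 0.000045 + 0.000002 = 0.0216.

P = 0.0216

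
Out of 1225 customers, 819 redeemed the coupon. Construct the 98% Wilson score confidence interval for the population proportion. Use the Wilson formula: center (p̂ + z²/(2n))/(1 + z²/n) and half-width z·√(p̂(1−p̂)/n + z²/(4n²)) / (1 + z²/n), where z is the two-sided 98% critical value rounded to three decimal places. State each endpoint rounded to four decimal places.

(0.6366, 0.6991)

p̂ = 819/1225 = 0.66857; z = 2.326, so z² = 5.410276.
Denominator 1 + z²/n = 1 + 5.410276/1225 = 1.004417.
Center = (0.66857 + 0.002208)/1.004417 = 0.66783.
Radicand: p̂(1−p̂)/n + z²/(4n²) = 0.000180885 + 0.000000901 = 0.000181786.
Half-width = 2.326·√0.000181786/1.004417 = 0.03122.
So the interval runs from 0.6366 to 0.6991.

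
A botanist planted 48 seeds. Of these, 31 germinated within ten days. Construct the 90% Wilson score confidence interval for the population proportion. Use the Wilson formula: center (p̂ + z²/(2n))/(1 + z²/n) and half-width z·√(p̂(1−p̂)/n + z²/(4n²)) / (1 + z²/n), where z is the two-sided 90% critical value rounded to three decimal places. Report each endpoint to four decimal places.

(0.5273, 0.7488)

Here p̂ = 31/48 = 0.64583 and z = 1.645 (z² = 2.706025).
Denominator 1 + z²/n = 1 + 2.706025/48 = 1.056376.
Center = (0.64583 + 0.028188)/1.056376 = 0.63805.
Radicand: p̂(1−p̂)/n + z²/(4n²) = 0.004765263 + 0.000293623 = 0.005058886.
Half-width = z·√(radicand)/denom = 1.645·0.071126/1.056376 = 0.11076.
So the interval runs from 0.5273 to 0.7488.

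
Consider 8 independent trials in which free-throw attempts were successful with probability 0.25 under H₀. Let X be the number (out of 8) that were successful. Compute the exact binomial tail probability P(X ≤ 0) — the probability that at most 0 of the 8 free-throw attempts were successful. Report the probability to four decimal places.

P = 0.1001

X is binomial with n = 8 and p = 0.25.
P(X ≤ 0) = C(8,0)·0.25^0·0.75^8.
= 0.100113 = 0.1001.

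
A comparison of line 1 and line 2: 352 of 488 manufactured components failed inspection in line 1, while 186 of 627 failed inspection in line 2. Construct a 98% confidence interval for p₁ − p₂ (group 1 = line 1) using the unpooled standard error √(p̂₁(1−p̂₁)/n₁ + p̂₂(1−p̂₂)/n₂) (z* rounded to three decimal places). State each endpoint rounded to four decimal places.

p̂₁ = 352/488 = 0.72131, p̂₂ = 186/627 = 0.29665; p̂₁ − p̂₂ = 0.42466.
SE = √(0.000411929 + 0.000332774) = √0.000744703 = 0.027289.
For 98% confidence, z* = 2.326. Margin = 2.326·0.027289 = 0.06347.
Interval: 0.42466 ± 0.06347 → (0.3612, 0.4881).

(0.3612, 0.4881)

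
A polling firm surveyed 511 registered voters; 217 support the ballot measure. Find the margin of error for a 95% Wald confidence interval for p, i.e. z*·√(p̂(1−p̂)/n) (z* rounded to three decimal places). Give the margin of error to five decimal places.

p̂ = 217/511 = 0.42466.
SE(p̂) = √(0.42466·0.57534/511) = 0.021866.
z* = 1.960 at the 95% level.
ME = 1.960·0.021866 = 0.04286.

ME = 0.04286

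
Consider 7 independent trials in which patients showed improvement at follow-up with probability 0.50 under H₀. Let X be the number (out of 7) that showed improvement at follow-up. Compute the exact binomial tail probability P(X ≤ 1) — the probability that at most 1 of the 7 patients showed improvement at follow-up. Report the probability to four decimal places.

P = 0.0625

X is binomial with n = 7 and p = 0.50.
P(X ≤ 1) = C(7,0)·0.50^0·0.50^7 + C(7,1)·0.50^1·0.50^6.
= 0.007812 + 0.054688 = 0.0625.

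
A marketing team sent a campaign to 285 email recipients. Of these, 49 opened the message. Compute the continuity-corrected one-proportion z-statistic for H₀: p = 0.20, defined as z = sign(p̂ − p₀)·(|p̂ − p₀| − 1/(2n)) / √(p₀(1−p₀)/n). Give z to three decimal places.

p̂ = 49/285 = 0.17193. p̂ − p₀ = -0.028070.
Continuity correction 1/(2n) = 1/570 = 0.001754.
Corrected numerator: |-0.028070| − 0.001754 = 0.026316.
Null standard error: √(0.20·0.80/285) = √0.000561404 = 0.023694.
z = −0.026316/0.023694 = -1.111.

z = -1.111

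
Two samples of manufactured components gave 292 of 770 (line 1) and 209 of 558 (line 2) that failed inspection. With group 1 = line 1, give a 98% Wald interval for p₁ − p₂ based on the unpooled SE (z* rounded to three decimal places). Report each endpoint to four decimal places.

p̂₁ = 292/770 = 0.37922, p̂₂ = 209/558 = 0.37455; p̂₁ − p̂₂ = 0.00467.
Unpooled SE = √(p̂₁(1−p̂₁)/n₁ + p̂₂(1−p̂₂)/n₂) = √(0.000305730 + 0.000419826) = 0.026936.
The 98% critical value is z* = 2.326. Margin = 2.326·0.026936 = 0.06265.
CI: 0.00467 ± 0.06265 = (-0.0580, 0.0673).

(-0.0580, 0.0673)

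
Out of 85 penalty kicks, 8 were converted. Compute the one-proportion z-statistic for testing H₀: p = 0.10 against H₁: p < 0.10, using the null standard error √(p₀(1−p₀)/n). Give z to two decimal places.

p̂ = 8/85 = 0.09412.
Null standard error: √(0.10·0.90/85) = √0.001058824 = 0.032540.
Test statistic: z = -0.00588/0.032540 = -0.18.

z = -0.18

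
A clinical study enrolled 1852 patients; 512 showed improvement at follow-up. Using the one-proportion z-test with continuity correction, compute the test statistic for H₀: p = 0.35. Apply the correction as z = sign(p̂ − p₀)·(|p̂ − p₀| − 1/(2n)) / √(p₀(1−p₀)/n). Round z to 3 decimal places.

Sample proportion p̂ = 512/1852 = 0.27646. p̂ − p₀ = -0.073542.
Continuity correction 1/(2n) = 1/3704 = 0.000270.
Corrected numerator: |-0.073542| − 0.000270 = 0.073272.
SE₀ = √(0.35·0.65/1852) = 0.011083.
z = (−)0.073272/0.011083 = -6.611.

z = -6.611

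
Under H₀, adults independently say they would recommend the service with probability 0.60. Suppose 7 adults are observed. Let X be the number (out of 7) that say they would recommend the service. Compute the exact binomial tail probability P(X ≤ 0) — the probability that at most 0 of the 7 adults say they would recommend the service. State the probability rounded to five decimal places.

X is binomial with n = 7 and p = 0.60.
P(X ≤ 0) = C(7,0)·0.60^0·0.40^7.
= 0.001638 = 0.00164.

P = 0.00164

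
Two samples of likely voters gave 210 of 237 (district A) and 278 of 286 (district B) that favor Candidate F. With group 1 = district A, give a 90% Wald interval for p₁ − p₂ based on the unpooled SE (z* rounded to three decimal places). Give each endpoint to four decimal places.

p̂₁ = 210/237 = 0.88608, p̂₂ = 278/286 = 0.97203; p̂₁ − p̂₂ = -0.08595.
Unpooled SE = √(p̂₁(1−p̂₁)/n₁ + p̂₂(1−p̂₂)/n₂) = √(0.000425930 + 0.000095069) = 0.022825.
For 90% confidence, z* = 1.645. Margin = 1.645·0.022825 = 0.03755.
CI: -0.08595 ± 0.03755 = (-0.1235, -0.0484).

(-0.1235, -0.0484)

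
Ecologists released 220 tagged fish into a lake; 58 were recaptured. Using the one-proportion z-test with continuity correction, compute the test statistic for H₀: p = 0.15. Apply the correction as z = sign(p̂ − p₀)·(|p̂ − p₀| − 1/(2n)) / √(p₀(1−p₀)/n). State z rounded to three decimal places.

z = 4.626

The sample proportion is 58/220 = 0.26364. p̂ − p₀ = 0.113636.
Continuity correction 1/(2n) = 1/440 = 0.002273.
Corrected numerator: |0.113636| − 0.002273 = 0.111363.
Null standard error: √(0.15·0.85/220) = √0.000579545 = 0.024074.
z = (+)0.111363/0.024074 = 4.626.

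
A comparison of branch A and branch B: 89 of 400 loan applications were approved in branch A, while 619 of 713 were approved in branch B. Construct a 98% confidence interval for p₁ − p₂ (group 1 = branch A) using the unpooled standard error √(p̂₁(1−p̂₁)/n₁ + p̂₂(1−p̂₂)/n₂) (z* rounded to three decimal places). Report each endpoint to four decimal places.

p̂₁ = 0.22250, p̂₂ = 0.86816, so the observed difference is -0.64566.
Unpooled SE = √(p̂₁(1−p̂₁)/n₁ + p̂₂(1−p̂₂)/n₂) = √(0.000432484 + 0.000160528) = 0.024352.
z* = 2.326 at the 98% level. Margin = 2.326·0.024352 = 0.05664.
Interval: -0.64566 ± 0.05664 → (-0.7023, -0.5890).

(-0.7023, -0.5890)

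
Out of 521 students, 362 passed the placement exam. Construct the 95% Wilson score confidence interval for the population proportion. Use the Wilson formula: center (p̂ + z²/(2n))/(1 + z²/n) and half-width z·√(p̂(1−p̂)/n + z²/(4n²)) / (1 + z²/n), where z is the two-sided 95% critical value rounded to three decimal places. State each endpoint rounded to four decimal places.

Here p̂ = 362/521 = 0.69482 and z = 1.960 (z² = 3.841600).
1 + z²/n = 1.007374.
Adjusted center: (0.69482 + z²/(2n))/1.007374 = 0.69339.
Radicand: p̂(1−p̂)/n + z²/(4n²) = 0.000406998 + 0.000003538 = 0.000410536.
Half-width = z·√(radicand)/denom = 1.960·0.020262/1.007374 = 0.03942.
Interval: 0.69339 ± 0.03942 → (0.6540, 0.7328).

(0.6540, 0.7328)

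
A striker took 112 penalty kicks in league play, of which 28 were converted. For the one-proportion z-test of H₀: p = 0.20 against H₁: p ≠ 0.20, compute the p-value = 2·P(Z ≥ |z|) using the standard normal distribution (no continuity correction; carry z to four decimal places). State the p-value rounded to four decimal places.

p-value = 0.1859

The sample proportion is 28/112 = 0.25000.
SE₀ = √(0.20·0.80/112) = 0.037796.
Test statistic (full precision, shown to 4 dp): z = (28/112 − 0.20)/SE₀ ≈ 1.3229.
p-value = 2·P(Z ≥ |z|) with z = 1.3229 → 0.1859.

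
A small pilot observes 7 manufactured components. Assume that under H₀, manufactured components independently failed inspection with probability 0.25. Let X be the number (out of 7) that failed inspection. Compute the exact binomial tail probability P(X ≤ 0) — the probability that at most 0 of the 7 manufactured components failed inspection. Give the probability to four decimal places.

X is binomial with n = 7 and p = 0.25.
P(X ≤ 0) = C(7,0)·0.25^0·0.75^7.
= 0.133484 = 0.1335.

P = 0.1335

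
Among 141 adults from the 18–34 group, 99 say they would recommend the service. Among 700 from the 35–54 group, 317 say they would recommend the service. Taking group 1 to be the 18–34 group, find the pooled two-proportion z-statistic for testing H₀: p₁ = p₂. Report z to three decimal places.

z = 5.401

Sample proportions: p̂₁ = 99/141 = 0.70213 and p̂₂ = 317/700 = 0.45286.
Pooling: p̂ = 416/841 = 0.49465.
Pooled SE = √[0.2499714·0.00852077] ≈ 0.046151.
z = 0.24927/0.046151 = 5.401.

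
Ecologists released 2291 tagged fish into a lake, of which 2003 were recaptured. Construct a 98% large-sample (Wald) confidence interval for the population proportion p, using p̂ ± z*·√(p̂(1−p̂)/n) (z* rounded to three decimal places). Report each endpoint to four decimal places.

(0.8582, 0.8904)

p̂ = 2003/2291 = 0.87429.
SE = √(p̂(1−p̂)/n) = √(0.109906/2291) = 0.006926.
The 98% critical value is z* = 2.326.
Margin = 2.326·0.006926 = 0.01611.
Interval: 0.87429 ± 0.01611 → (0.8582, 0.8904).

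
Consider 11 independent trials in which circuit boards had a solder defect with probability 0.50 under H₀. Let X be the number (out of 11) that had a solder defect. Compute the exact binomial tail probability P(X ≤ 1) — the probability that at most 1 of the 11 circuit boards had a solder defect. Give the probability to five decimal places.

X ~ Binomial(n=11, p=0.50).
P(X ≤ 1) = C(11,0)·0.50^0·0.50^11 + C(11,1)·0.50^1·0.50^10.
= 0.000488 + 0.005371 = 0.00586.

P = 0.00586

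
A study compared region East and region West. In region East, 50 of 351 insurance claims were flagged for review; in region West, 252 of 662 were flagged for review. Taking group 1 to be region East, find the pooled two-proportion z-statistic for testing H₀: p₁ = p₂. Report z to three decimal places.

z = -7.887

p̂₁ = 50/351 = 0.14245, p̂₂ = 252/662 = 0.38066.
Pooling: p̂ = 302/1013 = 0.29812.
Pooled SE = √[0.2092462·0.00435958] ≈ 0.030203.
z = (p̂₁ − p̂₂)/SE = (0.14245 − 0.38066)/0.030203 = -0.23821/0.030203 = -7.887.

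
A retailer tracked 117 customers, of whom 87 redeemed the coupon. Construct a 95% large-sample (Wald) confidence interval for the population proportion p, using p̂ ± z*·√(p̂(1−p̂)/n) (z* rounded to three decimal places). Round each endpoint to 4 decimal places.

(0.6645, 0.8227)

Sample proportion p̂ = 87/117 = 0.74359.
SE(p̂) = √(0.74359·0.25641/117) = 0.040368.
The 95% critical value is z* = 1.960.
Margin = 1.960·0.040368 = 0.07912.
CI: 0.74359 ± 0.07912 = (0.6645, 0.8227).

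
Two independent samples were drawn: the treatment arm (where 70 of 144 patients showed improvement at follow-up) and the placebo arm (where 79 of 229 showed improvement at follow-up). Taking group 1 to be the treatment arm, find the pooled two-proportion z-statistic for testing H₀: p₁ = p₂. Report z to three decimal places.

z = 2.709

p̂₁ = 70/144 = 0.48611, p̂₂ = 79/229 = 0.34498.
Pooled p̂ = (70+79)/(144+229) = 149/373 = 0.39946.
Pooled SE = √[0.2398925·0.01131126] ≈ 0.052091.
z = 0.14113/0.052091 = 2.709.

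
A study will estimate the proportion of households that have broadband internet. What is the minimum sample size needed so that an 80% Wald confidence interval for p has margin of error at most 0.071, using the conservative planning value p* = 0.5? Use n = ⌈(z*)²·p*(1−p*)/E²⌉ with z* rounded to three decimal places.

n = 82

The 80% critical value is z* = 1.282.
p*(1−p*) = 0.50·0.50 = 0.2500.
Required n before rounding: 1.643524 × 0.2500 / 0.071² = 81.508.
⌈81.508⌉ = 82.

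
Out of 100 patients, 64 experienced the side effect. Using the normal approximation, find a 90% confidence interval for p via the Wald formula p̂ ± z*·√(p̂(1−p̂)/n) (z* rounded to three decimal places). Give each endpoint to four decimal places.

(0.5610, 0.7190)

p̂ = 64/100 = 0.64000.
SE = √(p̂(1−p̂)/n) = √(0.230400/100) = 0.048000.
z* = 1.645 at the 90% level.
Margin of error: 1.645 × 0.048000 = 0.07896.
CI: 0.64000 ± 0.07896 = (0.5610, 0.7190).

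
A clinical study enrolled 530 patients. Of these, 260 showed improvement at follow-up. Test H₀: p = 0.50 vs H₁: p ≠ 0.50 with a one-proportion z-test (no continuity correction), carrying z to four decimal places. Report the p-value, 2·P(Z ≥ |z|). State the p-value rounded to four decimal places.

The sample proportion is 260/530 = 0.49057.
Null standard error: √(0.50·0.50/530) = √0.000471698 = 0.021719.
z = (p̂ − p₀)/SE = (260/530 − 0.50)/0.021719 ≈ -0.4344.
p-value = 2·P(Z ≥ |z|) with z = -0.4344 → 0.6640.

p-value = 0.6640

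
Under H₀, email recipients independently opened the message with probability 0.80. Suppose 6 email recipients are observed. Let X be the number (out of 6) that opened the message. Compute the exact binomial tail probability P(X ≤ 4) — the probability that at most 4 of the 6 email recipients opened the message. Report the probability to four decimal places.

P = 0.3446

X is binomial with n = 6 and p = 0.80.
P(X ≤ 4) = Σ_{j=0}^{4} C(6,j)·0.80^j·0.20^{6−j}.
= 0.000064 + 0.001536 + 0.015360 + 0.081920 + 0.245760 = 0.3446.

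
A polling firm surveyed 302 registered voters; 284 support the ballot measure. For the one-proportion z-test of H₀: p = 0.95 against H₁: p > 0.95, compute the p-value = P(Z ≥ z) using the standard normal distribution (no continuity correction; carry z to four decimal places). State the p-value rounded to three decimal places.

Sample proportion p̂ = 284/302 = 0.94040.
Null standard error: √(0.95·0.05/302) = √0.000157285 = 0.012541.
z = (p̂ − p₀)/SE = (284/302 − 0.95)/0.012541 ≈ -0.7657.
p-value = P(Z ≥ z) with z = -0.7657 → 0.778.

p-value = 0.778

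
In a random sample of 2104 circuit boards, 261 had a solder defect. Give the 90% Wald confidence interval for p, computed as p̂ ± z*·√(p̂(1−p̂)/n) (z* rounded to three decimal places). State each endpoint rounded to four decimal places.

With x = 261 successes in n = 2104, p̂ = 0.12405.
SE = √(p̂(1−p̂)/n) = √(0.108661/2104) = 0.007186.
z* = 1.645 at the 90% level.
Margin of error: 1.645 × 0.007186 = 0.01182.
CI: 0.12405 ± 0.01182 = (0.1122, 0.1359).

(0.1122, 0.1359)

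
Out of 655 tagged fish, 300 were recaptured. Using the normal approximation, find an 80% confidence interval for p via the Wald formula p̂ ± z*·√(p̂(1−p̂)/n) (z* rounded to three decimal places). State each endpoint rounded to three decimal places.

(0.433, 0.483)

p̂ = 300/655 = 0.45802.
SE(p̂) = √(0.45802·0.54198/655) = 0.019468.
For 80% confidence, z* = 1.282.
Margin of error: 1.282 × 0.019468 = 0.02496.
CI: 0.45802 ± 0.02496 = (0.433, 0.483).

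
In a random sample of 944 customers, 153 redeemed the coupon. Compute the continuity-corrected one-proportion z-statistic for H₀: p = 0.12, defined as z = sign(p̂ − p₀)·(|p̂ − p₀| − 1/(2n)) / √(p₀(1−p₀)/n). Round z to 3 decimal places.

p̂ = 153/944 = 0.16208. p̂ − p₀ = 0.042076.
1/(2n) = 0.000530.
Corrected numerator: |0.042076| − 0.000530 = 0.041546.
Null standard error: √(0.12·0.88/944) = √0.000111864 = 0.010577.
z = (+)0.041546/0.010577 = 3.928.

z = 3.928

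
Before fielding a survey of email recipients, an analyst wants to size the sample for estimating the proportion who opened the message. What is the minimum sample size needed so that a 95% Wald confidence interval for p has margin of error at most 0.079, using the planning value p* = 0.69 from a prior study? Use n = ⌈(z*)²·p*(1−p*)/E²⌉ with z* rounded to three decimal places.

n = 132

For 95% confidence, z* = 1.960.
p*(1−p*) = 0.69·0.31 = 0.2139.
Required n before rounding: 3.841600 × 0.2139 / 0.079² = 131.665.
⌈131.665⌉ = 132.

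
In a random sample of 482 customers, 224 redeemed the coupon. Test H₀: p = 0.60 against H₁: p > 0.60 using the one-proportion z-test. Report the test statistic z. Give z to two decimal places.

With x = 224 successes in n = 482, p̂ = 0.46473.
Null standard error: √(0.60·0.40/482) = √0.000497925 = 0.022314.
Test statistic: z = -0.13527/0.022314 = -6.06.

z = -6.06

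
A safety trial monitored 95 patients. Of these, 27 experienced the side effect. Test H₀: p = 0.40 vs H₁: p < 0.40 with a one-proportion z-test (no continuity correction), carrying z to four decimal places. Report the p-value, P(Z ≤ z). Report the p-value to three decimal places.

With x = 27 successes in n = 95, p̂ = 0.28421.
SE₀ = √(0.40·0.60/95) = 0.050262.
z = (p̂ − p₀)/SE = (27/95 − 0.40)/0.050262 ≈ -2.3037.
From the standard normal, P(Z ≤ z) = 0.011.

p-value = 0.011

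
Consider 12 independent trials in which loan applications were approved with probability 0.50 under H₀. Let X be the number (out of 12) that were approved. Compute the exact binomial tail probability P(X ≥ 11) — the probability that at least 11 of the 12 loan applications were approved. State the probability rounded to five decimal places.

P = 0.00317

X ~ Binomial(n=12, p=0.50).
P(X ≥ 11) = C(12,11)·0.50^11·0.50^1 + C(12,12)·0.50^12·0.50^0.
= 0.002930 + 0.000244 = 0.00317.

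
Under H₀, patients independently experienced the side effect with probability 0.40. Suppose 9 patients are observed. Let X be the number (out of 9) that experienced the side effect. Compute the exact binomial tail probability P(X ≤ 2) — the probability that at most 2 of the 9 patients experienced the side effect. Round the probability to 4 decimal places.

P = 0.2318

X ~ Binomial(n=9, p=0.40).
P(X ≤ 2) = C(9,0)·0.40^0·0.60^9 + C(9,1)·0.40^1·0.60^8 + C(9,2)·0.40^2·0.60^7.
= 0.010078 + 0.060466 + 0.161243 = 0.2318.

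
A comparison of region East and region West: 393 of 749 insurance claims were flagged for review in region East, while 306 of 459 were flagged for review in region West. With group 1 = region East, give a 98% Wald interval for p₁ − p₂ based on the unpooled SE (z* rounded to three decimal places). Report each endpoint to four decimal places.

p̂₁ = 393/749 = 0.52470, p̂₂ = 306/459 = 0.66667; p̂₁ − p̂₂ = -0.14197.
Unpooled SE = √(p̂₁(1−p̂₁)/n₁ + p̂₂(1−p̂₂)/n₂) = √(0.000332964 + 0.000484144) = 0.028585.
The 98% critical value is z* = 2.326. Margin = 2.326·0.028585 = 0.06649.
CI: -0.14197 ± 0.06649 = (-0.2085, -0.0755).

(-0.2085, -0.0755)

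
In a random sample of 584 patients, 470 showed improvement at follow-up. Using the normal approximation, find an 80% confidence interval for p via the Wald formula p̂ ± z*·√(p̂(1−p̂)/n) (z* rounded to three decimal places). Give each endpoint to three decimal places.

With x = 470 successes in n = 584, p̂ = 0.80479.
Standard error of p̂: √(0.157100/584) = √0.000269007 = 0.016401.
The 80% critical value is z* = 1.282.
Margin of error: 1.282 × 0.016401 = 0.02103.
So the interval runs from 0.784 to 0.826.

(0.784, 0.826)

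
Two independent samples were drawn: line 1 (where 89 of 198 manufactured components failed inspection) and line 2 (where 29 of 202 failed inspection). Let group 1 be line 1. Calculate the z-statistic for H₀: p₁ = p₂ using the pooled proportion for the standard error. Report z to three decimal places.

z = 6.708

Sample proportions: p̂₁ = 89/198 = 0.44949 and p̂₂ = 29/202 = 0.14356.
Pooled p̂ = (89+29)/(198+202) = 118/400 = 0.29500.
SE = √[p̂(1−p̂)(1/n₁+1/n₂)] = √[0.29500·0.70500·(1/198+1/202)] ≈ 0.045607.
z = 0.30593/0.045607 = 6.708.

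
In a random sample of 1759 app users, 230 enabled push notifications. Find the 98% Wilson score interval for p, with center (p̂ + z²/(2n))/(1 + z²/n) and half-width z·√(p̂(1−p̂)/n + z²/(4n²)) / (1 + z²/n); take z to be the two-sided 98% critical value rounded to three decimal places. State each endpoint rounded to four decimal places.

(0.1132, 0.1506)

Here p̂ = 230/1759 = 0.13076 and z = 2.326 (z² = 5.410276).
1 + z²/n = 1.003076.
Center = (0.13076 + 0.001538)/1.003076 = 0.13189.
Radicand: p̂(1−p̂)/n + z²/(4n²) = 0.000064616 + 0.000000437 = 0.000065053.
Half-width = z·√(radicand)/denom = 2.326·0.008066/1.003076 = 0.01870.
CI: 0.13189 ± 0.01870 = (0.1132, 0.1506).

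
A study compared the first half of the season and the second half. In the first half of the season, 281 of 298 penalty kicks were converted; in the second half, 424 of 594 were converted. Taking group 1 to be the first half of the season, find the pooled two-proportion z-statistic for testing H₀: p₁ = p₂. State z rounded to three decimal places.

z = 7.930

p̂₁ = 281/298 = 0.94295, p̂₂ = 424/594 = 0.71380.
Pooling: p̂ = 705/892 = 0.79036.
Pooled SE = √[0.1656918·0.00503921] ≈ 0.028896.
z = (p̂₁ − p̂₂)/SE = (0.94295 − 0.71380)/0.028896 = 0.22915/0.028896 = 7.930.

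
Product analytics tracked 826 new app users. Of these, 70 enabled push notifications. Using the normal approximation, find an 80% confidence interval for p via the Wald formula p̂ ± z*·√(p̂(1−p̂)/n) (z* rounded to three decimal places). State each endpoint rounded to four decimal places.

(0.0723, 0.0972)

With x = 70 successes in n = 826, p̂ = 0.08475.
SE = √(p̂(1−p̂)/n) = √(0.077564/826) = 0.009690.
For 80% confidence, z* = 1.282.
Margin = 1.282·0.009690 = 0.01242.
CI: 0.08475 ± 0.01242 = (0.0723, 0.0972).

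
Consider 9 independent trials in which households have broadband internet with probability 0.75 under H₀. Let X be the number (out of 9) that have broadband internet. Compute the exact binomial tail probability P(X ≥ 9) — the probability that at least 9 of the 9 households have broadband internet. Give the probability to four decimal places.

X is binomial with n = 9 and p = 0.75.
P(X ≥ 9) = C(9,9)·0.75^9·0.25^0.
= 0.075085 = 0.0751.

P = 0.0751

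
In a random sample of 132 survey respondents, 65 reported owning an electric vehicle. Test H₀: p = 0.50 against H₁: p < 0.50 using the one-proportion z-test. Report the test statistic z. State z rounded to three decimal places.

z = -0.174

The sample proportion is 65/132 = 0.49242.
SE₀ = √(0.50·0.50/132) = 0.043519.
Test statistic: z = -0.00758/0.043519 = -0.174.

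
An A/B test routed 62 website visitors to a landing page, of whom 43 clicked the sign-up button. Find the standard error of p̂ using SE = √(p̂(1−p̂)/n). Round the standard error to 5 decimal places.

SE = 0.05855

The sample proportion is 43/62 = 0.69355.
p̂(1−p̂) = 0.212538.
SE = √(0.212538/62) = √0.003428032 = 0.05855.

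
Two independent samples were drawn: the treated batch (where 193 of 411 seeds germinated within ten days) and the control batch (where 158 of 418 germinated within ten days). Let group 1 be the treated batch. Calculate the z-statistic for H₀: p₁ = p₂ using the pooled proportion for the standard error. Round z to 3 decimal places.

Sample proportions: p̂₁ = 193/411 = 0.46959 and p̂₂ = 158/418 = 0.37799.
Pooled p̂ = (193+158)/(411+418) = 351/829 = 0.42340.
Pooled SE = √[0.2441327·0.00482543] ≈ 0.034323.
z = 0.09160/0.034323 = 2.669.

z = 2.669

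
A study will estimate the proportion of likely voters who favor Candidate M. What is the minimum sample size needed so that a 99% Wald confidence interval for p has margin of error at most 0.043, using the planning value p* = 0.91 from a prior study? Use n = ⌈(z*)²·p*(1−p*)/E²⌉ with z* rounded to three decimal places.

n = 294

z* = 2.576 at the 99% level.
p*(1−p*) = 0.91·0.09 = 0.0819.
Required n before rounding: 6.635776 × 0.0819 / 0.043² = 293.926.
⌈293.926⌉ = 294.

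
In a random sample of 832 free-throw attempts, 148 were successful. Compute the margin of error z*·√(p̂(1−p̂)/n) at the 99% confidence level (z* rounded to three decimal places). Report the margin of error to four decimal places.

Sample proportion p̂ = 148/832 = 0.17788.
SE(p̂) = √(0.17788·0.82212/832) = 0.013258.
z* = 2.576 at the 99% level.
ME = 2.576·0.013258 = 0.0342.

ME = 0.0342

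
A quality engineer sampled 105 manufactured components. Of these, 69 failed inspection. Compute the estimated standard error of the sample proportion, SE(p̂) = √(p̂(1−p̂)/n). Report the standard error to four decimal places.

With x = 69 successes in n = 105, p̂ = 0.65714.
p̂(1−p̂) = 0.65714·0.34286 = 0.225307.
Dividing by n and taking the root: √0.002145781 = 0.0463.

SE = 0.0463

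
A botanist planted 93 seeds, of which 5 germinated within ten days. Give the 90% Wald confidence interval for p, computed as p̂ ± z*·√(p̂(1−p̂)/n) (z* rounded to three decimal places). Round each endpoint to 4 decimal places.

(0.0153, 0.0922)

The sample proportion is 5/93 = 0.05376.
SE(p̂) = √(0.05376·0.94624/93) = 0.023388.
The 90% critical value is z* = 1.645.
Margin of error: 1.645 × 0.023388 = 0.03847.
CI: 0.05376 ± 0.03847 = (0.0153, 0.0922).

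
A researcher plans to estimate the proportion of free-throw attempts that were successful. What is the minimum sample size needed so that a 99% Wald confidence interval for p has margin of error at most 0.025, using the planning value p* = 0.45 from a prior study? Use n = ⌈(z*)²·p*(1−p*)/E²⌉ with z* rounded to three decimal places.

The 99% critical value is z* = 2.576.
p*(1−p*) = 0.45·0.55 = 0.2475.
Required n before rounding: 6.635776 × 0.2475 / 0.025² = 2627.767.
Rounding up, n = 2628.

n = 2628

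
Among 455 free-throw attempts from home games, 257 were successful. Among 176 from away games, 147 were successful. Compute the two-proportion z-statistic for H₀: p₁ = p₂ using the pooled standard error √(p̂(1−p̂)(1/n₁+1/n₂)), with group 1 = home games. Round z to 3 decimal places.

Sample proportions: p̂₁ = 257/455 = 0.56484 and p̂₂ = 147/176 = 0.83523.
Pooling: p̂ = 404/631 = 0.64025.
SE = √[p̂(1−p̂)(1/n₁+1/n₂)] = √[0.64025·0.35975·(1/455+1/176)] ≈ 0.042602.
z = (p̂₁ − p̂₂)/SE = (0.56484 − 0.83523)/0.042602 = -0.27039/0.042602 = -6.347.

z = -6.347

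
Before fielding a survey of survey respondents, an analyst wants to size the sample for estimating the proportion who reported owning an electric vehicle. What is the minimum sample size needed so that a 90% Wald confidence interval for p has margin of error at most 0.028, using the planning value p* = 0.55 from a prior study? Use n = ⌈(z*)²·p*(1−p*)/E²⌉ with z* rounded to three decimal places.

z* = 1.645 at the 90% level.
p*(1−p*) = 0.55·0.45 = 0.2475.
Required n before rounding: 2.706025 × 0.2475 / 0.028² = 854.262.
Rounding up, n = 855.

n = 855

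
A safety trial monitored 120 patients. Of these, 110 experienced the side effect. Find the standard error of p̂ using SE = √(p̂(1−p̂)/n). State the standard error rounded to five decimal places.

SE = 0.02523

Sample proportion p̂ = 110/120 = 0.91667.
p̂(1−p̂) = 0.91667·0.08333 = 0.076386.
SE = √(0.076386/120) = √0.000636550 = 0.02523.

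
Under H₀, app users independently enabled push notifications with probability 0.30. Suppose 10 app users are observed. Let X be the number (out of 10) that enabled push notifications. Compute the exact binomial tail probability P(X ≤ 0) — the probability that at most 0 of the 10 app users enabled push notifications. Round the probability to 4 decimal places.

X is binomial with n = 10 and p = 0.30.
P(X ≤ 0) = C(10,0)·0.30^0·0.70^10.
= 0.028248 = 0.0282.

P = 0.0282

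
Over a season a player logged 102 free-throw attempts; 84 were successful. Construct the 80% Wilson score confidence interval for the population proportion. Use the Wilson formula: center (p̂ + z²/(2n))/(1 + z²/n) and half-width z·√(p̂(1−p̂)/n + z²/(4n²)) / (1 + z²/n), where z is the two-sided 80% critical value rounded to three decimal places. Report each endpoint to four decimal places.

(0.7701, 0.8667)

Here p̂ = 84/102 = 0.82353 and z = 1.282 (z² = 1.643524).
Denominator 1 + z²/n = 1 + 1.643524/102 = 1.016113.
Adjusted center: (0.82353 + z²/(2n))/1.016113 = 0.81840.
Radicand: p̂(1−p̂)/n + z²/(4n²) = 0.001424791 + 0.000039493 = 0.001464284.
Half-width = 1.282·√0.001464284/1.016113 = 0.04828.
CI: 0.81840 ± 0.04828 = (0.7701, 0.8667).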